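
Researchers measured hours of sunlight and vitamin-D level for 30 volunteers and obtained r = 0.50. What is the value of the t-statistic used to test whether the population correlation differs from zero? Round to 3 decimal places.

1 − r² = 1 − 0.2500 = 0.7500;  √(1−r²) = 0.866025
√(n−2) = √28 = 5.291503
t = r·√(n−2)/√(1−r²) = 0.50 · 5.291503 / 0.866025 = 3.055

3.055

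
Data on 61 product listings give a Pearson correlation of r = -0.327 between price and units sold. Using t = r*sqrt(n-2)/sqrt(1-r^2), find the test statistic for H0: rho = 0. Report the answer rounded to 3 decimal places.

1 − r² = 1 − 0.106929 = 0.893071;  √(1−r²) = 0.945024
√(n−2) = √59 = 7.681146
t = r·√(n−2)/√(1−r²) = -0.327 · 7.681146 / 0.945024 = -2.658

-2.658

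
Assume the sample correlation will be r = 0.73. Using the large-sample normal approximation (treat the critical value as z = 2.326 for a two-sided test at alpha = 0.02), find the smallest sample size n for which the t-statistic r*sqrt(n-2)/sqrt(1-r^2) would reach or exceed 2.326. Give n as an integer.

7

Need r·√(n−2)/√(1−r²) ≥ 2.326
√(n−2) ≥ 2.326·√(1−0.5329) / 0.73 = 2.326·0.683447 / 0.73 = 2.1777
n−2 ≥ 4.7424  ⇒  n ≥ 6.7424
Smallest integer n = 7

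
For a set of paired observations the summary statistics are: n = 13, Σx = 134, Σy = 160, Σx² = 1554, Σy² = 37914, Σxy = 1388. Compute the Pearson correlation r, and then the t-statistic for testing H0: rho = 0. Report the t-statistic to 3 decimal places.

S_xy = nΣxy − ΣxΣy = 13·1388 − 134·160 = 18044 − 21440 = -3396
S_xx = nΣx² − (Σx)² = 13·1554 − 134² = 20202 − 17956 = 2246
S_yy = nΣy² − (Σy)² = 13·37914 − 160² = 492882 − 25600 = 467282
r = S_xy / √(S_xx·S_yy) = -3396 / √(2246·467282) = -3396 / √1049515372 = -3396 / 32396.2247 = -0.1048
t = r·√(n−2)/√(1−r²) = -0.1048·√11 / √(1−0.010983) = -0.347582 / 0.994493 = -0.350

-0.350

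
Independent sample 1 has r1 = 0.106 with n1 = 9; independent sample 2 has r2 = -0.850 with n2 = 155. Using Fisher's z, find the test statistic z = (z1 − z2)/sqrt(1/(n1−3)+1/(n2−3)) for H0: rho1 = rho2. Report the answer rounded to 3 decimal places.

3.274

z1 = atanh(0.106) = 0.106400,  z2 = atanh(-0.850) = -1.256153
SE = √(1/(n1−3) + 1/(n2−3)) = √(1/6 + 1/152) = √(0.1666667 + 0.0065789) = √0.1732456 = 0.416228
z = (z1 − z2)/SE = (0.106400 − (-1.256153)) / 0.416228 = 1.362553 / 0.416228 = 3.274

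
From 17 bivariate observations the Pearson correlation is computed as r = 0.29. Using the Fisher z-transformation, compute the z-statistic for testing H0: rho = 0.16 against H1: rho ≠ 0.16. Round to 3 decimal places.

0.513

z_r = atanh(0.29) = 0.298566,  z_0 = atanh(0.16) = 0.161387
SE = 1/√(n−3) = 1/√14 = 0.267261
z = (z_r − z_0)/SE = (0.298566 − 0.161387) / 0.267261 = 0.137179 / 0.267261 = 0.513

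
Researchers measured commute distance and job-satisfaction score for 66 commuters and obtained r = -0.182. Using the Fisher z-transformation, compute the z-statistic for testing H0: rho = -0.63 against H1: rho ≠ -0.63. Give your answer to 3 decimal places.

4.424

z_r = atanh(-0.182) = -0.184050,  z_0 = atanh(-0.63) = -0.741416
SE = 1/√(n−3) = 1/√63 = 0.125988
z = (z_r − z_0)/SE = (-0.184050 − (-0.741416)) / 0.125988 = 0.557366 / 0.125988 = 4.424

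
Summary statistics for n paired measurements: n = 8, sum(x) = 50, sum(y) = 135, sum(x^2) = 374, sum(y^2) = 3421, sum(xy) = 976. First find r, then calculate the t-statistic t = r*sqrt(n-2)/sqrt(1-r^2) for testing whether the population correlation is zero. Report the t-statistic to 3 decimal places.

S_xy = nΣxy − ΣxΣy = 8·976 − 50·135 = 7808 − 6750 = 1058
S_xx = nΣx² − (Σx)² = 8·374 − 50² = 2992 − 2500 = 492
S_yy = nΣy² − (Σy)² = 8·3421 − 135² = 27368 − 18225 = 9143
r = S_xy / √(S_xx·S_yy) = 1058 / √(492·9143) = 1058 / √4498356 = 1058 / 2120.9328 = 0.4988
t = r·√(n−2)/√(1−r²) = 0.4988·√6 / √(1−0.248801) = 1.221805 / 0.866717 = 1.410

1.410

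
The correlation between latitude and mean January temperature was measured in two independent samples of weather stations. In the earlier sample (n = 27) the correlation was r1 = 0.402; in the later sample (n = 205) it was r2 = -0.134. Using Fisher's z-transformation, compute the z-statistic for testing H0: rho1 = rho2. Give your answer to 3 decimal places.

2.598

Fisher z-transforms: z1 = atanh(0.402) = 0.426032, z2 = atanh(-0.134) = -0.134811; difference d = 0.560843
Var(d) = 1/24 + 1/202 = 0.0416667 + 0.0049505 = 0.0466172
z = d/√Var(d) = 0.560843 / √0.0466172 = 0.560843 / 0.215910 = 2.598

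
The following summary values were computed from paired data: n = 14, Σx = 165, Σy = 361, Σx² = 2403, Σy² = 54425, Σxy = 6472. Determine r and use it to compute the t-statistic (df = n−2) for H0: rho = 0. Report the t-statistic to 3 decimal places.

1.935

Numerator: nΣxy − (Σx)(Σy) = 14·6472 − (165)(361) = 31043
Denominator: √[(nΣx²−(Σx)²)(nΣy²−(Σy)²)]
  nΣx²−(Σx)² = 14·2403 − 27225 = 6417;  nΣy²−(Σy)² = 14·54425 − 130321 = 631629
  √(6417·631629) = √4053163293 = 63664.4586
r = 31043 / 63664.4586 = 0.4876
t = r·√(n−2)/√(1−r²) = 0.4876·√12 / √(1−0.237754) = 1.689096 / 0.873067 = 1.935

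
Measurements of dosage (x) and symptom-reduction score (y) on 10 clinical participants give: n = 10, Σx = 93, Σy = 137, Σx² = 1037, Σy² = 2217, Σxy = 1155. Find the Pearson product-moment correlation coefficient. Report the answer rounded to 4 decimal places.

Numerator: nΣxy − (Σx)(Σy) = 10·1155 − (93)(137) = -1191
Denominator: √[(nΣx²−(Σx)²)(nΣy²−(Σy)²)]
  nΣx²−(Σx)² = 10·1037 − 8649 = 1721;  nΣy²−(Σy)² = 10·2217 − 18769 = 3401
  √(1721·3401) = √5853121 = 2419.3224
r = -1191 / 2419.3224 = -0.4923

-0.4923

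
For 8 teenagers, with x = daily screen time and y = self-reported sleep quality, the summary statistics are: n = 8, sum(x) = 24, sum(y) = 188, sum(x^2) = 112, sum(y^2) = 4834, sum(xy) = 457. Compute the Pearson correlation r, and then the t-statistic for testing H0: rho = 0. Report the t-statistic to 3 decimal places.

-3.638

Numerator: nΣxy − (Σx)(Σy) = 8·457 − (24)(188) = -856
Denominator: √[(nΣx²−(Σx)²)(nΣy²−(Σy)²)]
  nΣx²−(Σx)² = 8·112 − 576 = 320;  nΣy²−(Σy)² = 8·4834 − 35344 = 3328
  √(320·3328) = √1064960 = 1031.9690
r = -856 / 1031.9690 = -0.8295
t = r·√(n−2)/√(1−r²) = -0.8295·√6 / √(1−0.688070) = -2.031852 / 0.558507 = -3.638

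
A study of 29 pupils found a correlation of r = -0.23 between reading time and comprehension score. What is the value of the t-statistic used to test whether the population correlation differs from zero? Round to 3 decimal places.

-1.228

1 − r² = 1 − 0.0529 = 0.9471;  √(1−r²) = 0.973191
√(n−2) = √27 = 5.196152
t = r·√(n−2)/√(1−r²) = -0.23 · 5.196152 / 0.973191 = -1.228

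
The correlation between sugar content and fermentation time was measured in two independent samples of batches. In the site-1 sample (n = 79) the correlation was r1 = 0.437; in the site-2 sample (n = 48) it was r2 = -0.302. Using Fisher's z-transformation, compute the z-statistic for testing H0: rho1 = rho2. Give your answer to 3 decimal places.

Fisher z-transforms: z1 = atanh(0.437) = 0.468517, z2 = atanh(-0.302) = -0.311719; difference d = 0.780236
Var(d) = 1/76 + 1/45 = 0.0131579 + 0.0222222 = 0.0353801
z = d/√Var(d) = 0.780236 / √0.0353801 = 0.780236 / 0.188096 = 4.148

4.148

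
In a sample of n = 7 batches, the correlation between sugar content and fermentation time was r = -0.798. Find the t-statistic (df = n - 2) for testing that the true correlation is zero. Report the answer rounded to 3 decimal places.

-2.961

t = r·√(n−2) / √(1−r²) with r = -0.798, n = 7
  = -0.798·√5 / √(1 − 0.636804)
  = -0.798·2.236068 / 0.602657
  = -1.784382 / 0.602657 = -2.961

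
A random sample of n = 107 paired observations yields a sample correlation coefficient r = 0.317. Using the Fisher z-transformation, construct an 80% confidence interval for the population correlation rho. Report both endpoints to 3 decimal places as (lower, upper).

(0.200, 0.425)

z_r = atanh(0.317) = 0.328308;  SE = 1/√(n−3) = 1/√104 = 0.098058
z-limits: 0.328308 ± 1.282·0.098058 = 0.328308 ± 0.125710 = [0.202598, 0.454018]
ρ-limits: (tanh 0.202598, tanh 0.454018) = (0.200, 0.425)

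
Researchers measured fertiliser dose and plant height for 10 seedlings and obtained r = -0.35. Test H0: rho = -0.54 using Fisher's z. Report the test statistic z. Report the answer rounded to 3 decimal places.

Fisher z: atanh(-0.35) = -0.365444, atanh(-0.54) = -0.604156
z = (z_r − z_0)·√(n−3) = (-0.365444 − (-0.604156))·√7 = 0.238712 · 2.645751 = 0.632

0.632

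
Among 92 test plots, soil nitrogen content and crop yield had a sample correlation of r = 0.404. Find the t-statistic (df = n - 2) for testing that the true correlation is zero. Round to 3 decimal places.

1 − r² = 1 − 0.163216 = 0.836784;  √(1−r²) = 0.914759
√(n−2) = √90 = 9.486833
t = r·√(n−2)/√(1−r²) = 0.404 · 9.486833 / 0.914759 = 4.190

4.190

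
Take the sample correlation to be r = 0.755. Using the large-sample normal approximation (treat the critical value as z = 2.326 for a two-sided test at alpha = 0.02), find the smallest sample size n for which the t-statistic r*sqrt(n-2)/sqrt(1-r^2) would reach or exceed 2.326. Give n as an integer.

7

Need r·√(n−2)/√(1−r²) ≥ 2.326
√(n−2) ≥ 2.326·√(1−0.570025) / 0.755 = 2.326·0.655725 / 0.755 = 2.0202
n−2 ≥ 4.0812  ⇒  n ≥ 6.0812
Smallest integer n = 7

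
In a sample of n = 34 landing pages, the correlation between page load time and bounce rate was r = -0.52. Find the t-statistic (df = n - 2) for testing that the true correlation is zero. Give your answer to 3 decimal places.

-3.444

1 − r² = 1 − 0.2704 = 0.7296;  √(1−r²) = 0.854166
√(n−2) = √32 = 5.656854
t = r·√(n−2)/√(1−r²) = -0.52 · 5.656854 / 0.854166 = -3.444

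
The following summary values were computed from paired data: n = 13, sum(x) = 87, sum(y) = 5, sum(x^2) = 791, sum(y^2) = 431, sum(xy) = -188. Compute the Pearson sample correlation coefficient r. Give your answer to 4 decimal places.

S_xy = nΣxy − ΣxΣy = 13·(-188) − 87·5 = -2444 − 435 = -2879
S_xx = nΣx² − (Σx)² = 13·791 − 87² = 10283 − 7569 = 2714
S_yy = nΣy² − (Σy)² = 13·431 − 5² = 5603 − 25 = 5578
r = S_xy / √(S_xx·S_yy) = -2879 / √(2714·5578) = -2879 / √15138692 = -2879 / 3890.8472 = -0.7399

-0.7399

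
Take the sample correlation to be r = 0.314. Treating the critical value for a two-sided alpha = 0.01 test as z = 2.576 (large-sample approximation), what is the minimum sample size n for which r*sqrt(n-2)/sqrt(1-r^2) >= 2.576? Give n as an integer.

r√(n−2)/√(1−r²) ≥ 2.576  ⇔  n−2 ≥ (2.576)²·(1−r²)/r²
(1−r²)/r² = (1−0.098596)/0.098596 = 9.1424
n ≥ 2 + 6.635776·9.1424 = 2 + 60.6669 = 62.6669
⌈62.6669⌉ = 63

63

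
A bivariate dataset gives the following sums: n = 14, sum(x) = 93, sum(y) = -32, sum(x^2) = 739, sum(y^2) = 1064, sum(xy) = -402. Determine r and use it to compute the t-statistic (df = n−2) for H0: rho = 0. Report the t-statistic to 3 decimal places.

Numerator: nΣxy − (Σx)(Σy) = 14·(-402) − (93)(-32) = -2652
Denominator: √[(nΣx²−(Σx)²)(nΣy²−(Σy)²)]
  nΣx²−(Σx)² = 14·739 − 8649 = 1697;  nΣy²−(Σy)² = 14·1064 − 1024 = 13872
  √(1697·13872) = √23540784 = 4851.8846
r = -2652 / 4851.8846 = -0.5466
t = r·√(n−2)/√(1−r²) = -0.5466·√12 / √(1−0.298772) = -1.893478 / 0.837394 = -2.261

-2.261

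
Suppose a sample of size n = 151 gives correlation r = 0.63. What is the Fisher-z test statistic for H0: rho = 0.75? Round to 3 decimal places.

-2.817

Fisher z: atanh(0.63) = 0.741416, atanh(0.75) = 0.972955
z = (z_r − z_0)·√(n−3) = (0.741416 − 0.972955)·√148 = -0.231539 · 12.165525 = -2.817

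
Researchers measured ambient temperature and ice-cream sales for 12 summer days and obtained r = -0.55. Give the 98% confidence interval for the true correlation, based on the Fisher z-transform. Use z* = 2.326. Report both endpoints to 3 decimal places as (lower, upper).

(-0.884, 0.156)

Fisher z: z_r = atanh(r) = ½·ln((1+(-0.55))/(1−(-0.55))) = -0.618381
SE(z) = 1/√(n−3) = 1/√9 = 0.333333
98% ⇒ z* = 2.326; margin = 2.326·0.333333 = 0.775333
CI on z-scale: (-1.393714, 0.156952)
Back-transform: tanh(-1.393714) = -0.883985, tanh(0.156952) = 0.155676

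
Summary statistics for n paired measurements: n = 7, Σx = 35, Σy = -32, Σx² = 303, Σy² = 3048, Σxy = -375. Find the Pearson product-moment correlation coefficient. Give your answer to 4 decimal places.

-0.3528

S_xy = nΣxy − ΣxΣy = 7·(-375) − 35·(-32) = -2625 − (-1120) = -1505
S_xx = nΣx² − (Σx)² = 7·303 − 35² = 2121 − 1225 = 896
S_yy = nΣy² − (Σy)² = 7·3048 − (-32)² = 21336 − 1024 = 20312
r = S_xy / √(S_xx·S_yy) = -1505 / √(896·20312) = -1505 / √18199552 = -1505 / 4266.0933 = -0.3528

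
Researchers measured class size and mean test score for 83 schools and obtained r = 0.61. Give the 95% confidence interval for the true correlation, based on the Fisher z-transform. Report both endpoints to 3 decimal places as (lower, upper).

z_r = atanh(0.61) = 0.708921;  SE = 1/√(n−3) = 1/√80 = 0.111803
z-limits: 0.708921 ± 1.960·0.111803 = 0.708921 ± 0.219134 = [0.489787, 0.928055]
ρ-limits: (tanh 0.489787, tanh 0.928055) = (0.454, 0.730)

(0.454, 0.730)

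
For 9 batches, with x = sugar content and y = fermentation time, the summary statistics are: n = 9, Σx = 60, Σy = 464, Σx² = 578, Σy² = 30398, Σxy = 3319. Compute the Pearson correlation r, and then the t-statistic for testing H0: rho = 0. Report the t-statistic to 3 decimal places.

0.569

Numerator: nΣxy − (Σx)(Σy) = 9·3319 − (60)(464) = 2031
Denominator: √[(nΣx²−(Σx)²)(nΣy²−(Σy)²)]
  nΣx²−(Σx)² = 9·578 − 3600 = 1602;  nΣy²−(Σy)² = 9·30398 − 215296 = 58286
  √(1602·58286) = √93374172 = 9663.0312
r = 2031 / 9663.0312 = 0.2102
t = r·√(n−2)/√(1−r²) = 0.2102·√7 / √(1−0.044184) = 0.556137 / 0.977658 = 0.569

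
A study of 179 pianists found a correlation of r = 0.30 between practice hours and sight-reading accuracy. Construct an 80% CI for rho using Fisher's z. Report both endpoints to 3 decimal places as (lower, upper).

Fisher z: z_r = atanh(r) = ½·ln((1+0.30)/(1−0.30)) = 0.309520
SE(z) = 1/√(n−3) = 1/√176 = 0.075378
80% ⇒ z* = 1.282; margin = 1.282·0.075378 = 0.096635
CI on z-scale: (0.212885, 0.406155)
Back-transform: tanh(0.212885) = 0.209726, tanh(0.406155) = 0.385203

(0.210, 0.385)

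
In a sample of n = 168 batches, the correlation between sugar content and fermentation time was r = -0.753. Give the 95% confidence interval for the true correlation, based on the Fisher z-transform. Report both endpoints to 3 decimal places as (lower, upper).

z_r = atanh(-0.753) = -0.979848;  SE = 1/√(n−3) = 1/√165 = 0.077850
z-limits: -0.979848 ± 1.960·0.077850 = -0.979848 ± 0.152586 = [-1.132434, -0.827262]
ρ-limits: (tanh -1.132434, tanh -0.827262) = (-0.812, -0.679)

(-0.812, -0.679)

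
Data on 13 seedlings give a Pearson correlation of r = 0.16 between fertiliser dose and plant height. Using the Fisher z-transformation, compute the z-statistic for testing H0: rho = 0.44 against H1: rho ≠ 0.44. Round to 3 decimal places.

-0.983

z_r = atanh(0.16) = 0.161387,  z_0 = atanh(0.44) = 0.472231
SE = 1/√(n−3) = 1/√10 = 0.316228
z = (z_r − z_0)/SE = (0.161387 − 0.472231) / 0.316228 = -0.310844 / 0.316228 = -0.983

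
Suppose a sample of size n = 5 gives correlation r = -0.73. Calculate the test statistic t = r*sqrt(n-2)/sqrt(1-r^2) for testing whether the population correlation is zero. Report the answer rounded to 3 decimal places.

-1.850

1 − r² = 1 − 0.5329 = 0.4671;  √(1−r²) = 0.683447
√(n−2) = √3 = 1.732051
t = r·√(n−2)/√(1−r²) = -0.73 · 1.732051 / 0.683447 = -1.850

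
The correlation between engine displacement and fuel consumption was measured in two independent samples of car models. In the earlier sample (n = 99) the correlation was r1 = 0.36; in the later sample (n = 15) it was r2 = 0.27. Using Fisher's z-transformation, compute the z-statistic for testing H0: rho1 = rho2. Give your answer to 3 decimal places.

0.327

Fisher z-transforms: z1 = atanh(0.36) = 0.376886, z2 = atanh(0.27) = 0.276864; difference d = 0.100022
Var(d) = 1/96 + 1/12 = 0.0104167 + 0.0833333 = 0.0937500
z = d/√Var(d) = 0.100022 / √0.0937500 = 0.100022 / 0.306186 = 0.327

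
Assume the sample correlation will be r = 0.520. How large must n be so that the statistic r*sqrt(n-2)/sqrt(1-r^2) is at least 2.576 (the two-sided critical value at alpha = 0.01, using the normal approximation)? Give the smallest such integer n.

Need r·√(n−2)/√(1−r²) ≥ 2.576
√(n−2) ≥ 2.576·√(1−0.270400) / 0.520 = 2.576·0.854166 / 0.520 = 4.2314
n−2 ≥ 17.9047  ⇒  n ≥ 19.9047
Smallest integer n = 20

20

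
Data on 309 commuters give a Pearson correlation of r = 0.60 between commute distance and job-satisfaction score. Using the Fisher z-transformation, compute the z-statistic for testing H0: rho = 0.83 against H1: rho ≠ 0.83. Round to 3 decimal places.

-8.659

z_r = atanh(0.60) = 0.693147,  z_0 = atanh(0.83) = 1.188136
SE = 1/√(n−3) = 1/√306 = 0.057166
z = (z_r − z_0)/SE = (0.693147 − 1.188136) / 0.057166 = -0.494989 / 0.057166 = -8.659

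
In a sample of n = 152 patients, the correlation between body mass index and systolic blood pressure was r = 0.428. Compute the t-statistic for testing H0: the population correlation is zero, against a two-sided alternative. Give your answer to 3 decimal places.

5.800

t = r·√(n−2) / √(1−r²) with r = 0.428, n = 152
  = 0.428·√150 / √(1 − 0.183184)
  = 0.428·12.247449 / 0.903779
  = 5.241908 / 0.903779 = 5.800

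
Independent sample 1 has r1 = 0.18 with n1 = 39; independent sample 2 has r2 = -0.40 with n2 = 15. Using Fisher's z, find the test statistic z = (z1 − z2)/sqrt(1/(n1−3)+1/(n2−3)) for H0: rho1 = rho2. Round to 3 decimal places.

Fisher z-transforms: z1 = atanh(0.18) = 0.181983, z2 = atanh(-0.40) = -0.423649; difference d = 0.605632
Var(d) = 1/36 + 1/12 = 0.0277778 + 0.0833333 = 0.1111111
z = d/√Var(d) = 0.605632 / √0.1111111 = 0.605632 / 0.333333 = 1.817

1.817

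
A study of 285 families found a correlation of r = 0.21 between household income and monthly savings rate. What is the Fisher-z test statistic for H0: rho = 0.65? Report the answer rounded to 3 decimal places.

Fisher z: atanh(0.21) = 0.213171, atanh(0.65) = 0.775299
z = (z_r − z_0)·√(n−3) = (0.213171 − 0.775299)·√282 = -0.562128 · 16.792856 = -9.440

-9.440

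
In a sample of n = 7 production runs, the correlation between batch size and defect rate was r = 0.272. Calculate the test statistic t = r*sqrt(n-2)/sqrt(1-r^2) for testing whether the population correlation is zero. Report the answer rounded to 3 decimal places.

0.632

t = r·√(n−2) / √(1−r²) with r = 0.272, n = 7
  = 0.272·√5 / √(1 − 0.073984)
  = 0.272·2.236068 / 0.962297
  = 0.608210 / 0.962297 = 0.632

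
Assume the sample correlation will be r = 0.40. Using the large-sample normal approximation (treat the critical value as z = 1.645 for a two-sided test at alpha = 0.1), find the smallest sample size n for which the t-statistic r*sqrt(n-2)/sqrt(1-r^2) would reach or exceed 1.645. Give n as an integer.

17

Need r·√(n−2)/√(1−r²) ≥ 1.645
√(n−2) ≥ 1.645·√(1−0.1600) / 0.40 = 1.645·0.916515 / 0.40 = 3.7692
n−2 ≥ 14.2069  ⇒  n ≥ 16.2069
Smallest integer n = 17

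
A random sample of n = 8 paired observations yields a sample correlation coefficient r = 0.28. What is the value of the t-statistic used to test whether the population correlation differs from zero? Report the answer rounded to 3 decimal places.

0.714

1 − r² = 1 − 0.0784 = 0.9216;  √(1−r²) = 0.960000
√(n−2) = √6 = 2.449490
t = r·√(n−2)/√(1−r²) = 0.28 · 2.449490 / 0.960000 = 0.714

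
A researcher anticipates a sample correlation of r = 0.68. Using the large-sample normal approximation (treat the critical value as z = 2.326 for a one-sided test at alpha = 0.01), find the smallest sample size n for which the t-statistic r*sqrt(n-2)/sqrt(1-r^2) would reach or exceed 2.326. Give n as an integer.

Need r·√(n−2)/√(1−r²) ≥ 2.326
√(n−2) ≥ 2.326·√(1−0.4624) / 0.68 = 2.326·0.733212 / 0.68 = 2.5080
n−2 ≥ 6.2901  ⇒  n ≥ 8.2901
Smallest integer n = 9

9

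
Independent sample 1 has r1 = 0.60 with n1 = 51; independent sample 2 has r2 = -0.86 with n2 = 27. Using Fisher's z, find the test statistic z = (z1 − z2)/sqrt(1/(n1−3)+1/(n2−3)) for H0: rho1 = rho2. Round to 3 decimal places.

7.946

Fisher z-transforms: z1 = atanh(0.60) = 0.693147, z2 = atanh(-0.86) = -1.293345; difference d = 1.986492
Var(d) = 1/48 + 1/24 = 0.0208333 + 0.0416667 = 0.0625000
z = d/√Var(d) = 1.986492 / √0.0625000 = 1.986492 / 0.250000 = 7.946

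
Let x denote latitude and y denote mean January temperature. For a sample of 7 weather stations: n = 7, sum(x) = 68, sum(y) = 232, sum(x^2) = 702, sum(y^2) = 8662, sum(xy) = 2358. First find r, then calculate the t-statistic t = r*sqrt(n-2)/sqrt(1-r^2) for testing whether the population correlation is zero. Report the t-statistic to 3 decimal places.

1.359

S_xy = nΣxy − ΣxΣy = 7·2358 − 68·232 = 16506 − 15776 = 730
S_xx = nΣx² − (Σx)² = 7·702 − 68² = 4914 − 4624 = 290
S_yy = nΣy² − (Σy)² = 7·8662 − 232² = 60634 − 53824 = 6810
r = S_xy / √(S_xx·S_yy) = 730 / √(290·6810) = 730 / √1974900 = 730 / 1405.3114 = 0.5195
t = r·√(n−2)/√(1−r²) = 0.5195·√5 / √(1−0.269880) = 1.161637 / 0.854471 = 1.359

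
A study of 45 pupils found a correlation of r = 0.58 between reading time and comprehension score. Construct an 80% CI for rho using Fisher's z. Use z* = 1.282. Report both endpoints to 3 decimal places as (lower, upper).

Fisher z: z_r = atanh(r) = ½·ln((1+0.58)/(1−0.58)) = 0.662463
SE(z) = 1/√(n−3) = 1/√42 = 0.154303
80% ⇒ z* = 1.282; margin = 1.282·0.154303 = 0.197816
CI on z-scale: (0.464647, 0.860279)
Back-transform: tanh(0.464647) = 0.433864, tanh(0.860279) = 0.696401

(0.434, 0.696)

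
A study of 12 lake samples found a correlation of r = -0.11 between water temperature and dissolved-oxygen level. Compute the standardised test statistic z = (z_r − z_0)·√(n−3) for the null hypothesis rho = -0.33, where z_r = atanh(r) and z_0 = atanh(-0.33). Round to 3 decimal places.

0.697

z_r = atanh(-0.11) = -0.110447,  z_0 = atanh(-0.33) = -0.342828
SE = 1/√(n−3) = 1/√9 = 0.333333
z = (z_r − z_0)/SE = (-0.110447 − (-0.342828)) / 0.333333 = 0.232381 / 0.333333 = 0.697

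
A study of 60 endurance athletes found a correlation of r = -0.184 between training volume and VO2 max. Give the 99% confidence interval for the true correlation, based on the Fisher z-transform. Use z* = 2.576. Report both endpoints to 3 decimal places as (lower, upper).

(-0.483, 0.154)

z_r = atanh(-0.184) = -0.186120;  SE = 1/√(n−3) = 1/√57 = 0.132453
z-limits: -0.186120 ± 2.576·0.132453 = -0.186120 ± 0.341199 = [-0.527319, 0.155079]
ρ-limits: (tanh -0.527319, tanh 0.155079) = (-0.483, 0.154)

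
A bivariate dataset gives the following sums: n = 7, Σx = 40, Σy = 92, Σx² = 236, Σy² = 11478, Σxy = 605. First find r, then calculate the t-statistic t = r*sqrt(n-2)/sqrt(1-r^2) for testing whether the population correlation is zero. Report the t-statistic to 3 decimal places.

0.670

S_xy = nΣxy − ΣxΣy = 7·605 − 40·92 = 4235 − 3680 = 555
S_xx = nΣx² − (Σx)² = 7·236 − 40² = 1652 − 1600 = 52
S_yy = nΣy² − (Σy)² = 7·11478 − 92² = 80346 − 8464 = 71882
r = S_xy / √(S_xx·S_yy) = 555 / √(52·71882) = 555 / √3737864 = 555 / 1933.3556 = 0.2871
t = r·√(n−2)/√(1−r²) = 0.2871·√5 / √(1−0.082426) = 0.641975 / 0.957901 = 0.670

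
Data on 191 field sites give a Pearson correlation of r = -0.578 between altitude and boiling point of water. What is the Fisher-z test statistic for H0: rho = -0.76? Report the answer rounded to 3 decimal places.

z_r = atanh(-0.578) = -0.659454,  z_0 = atanh(-0.76) = -0.996215
SE = 1/√(n−3) = 1/√188 = 0.072932
z = (z_r − z_0)/SE = (-0.659454 − (-0.996215)) / 0.072932 = 0.336761 / 0.072932 = 4.617

4.617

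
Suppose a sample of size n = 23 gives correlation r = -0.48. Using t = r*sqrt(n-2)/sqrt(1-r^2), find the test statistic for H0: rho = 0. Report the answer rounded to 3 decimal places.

-2.507

t = r·√(n−2) / √(1−r²) with r = -0.48, n = 23
  = -0.48·√21 / √(1 − 0.2304)
  = -0.48·4.582576 / 0.877268
  = -2.199636 / 0.877268 = -2.507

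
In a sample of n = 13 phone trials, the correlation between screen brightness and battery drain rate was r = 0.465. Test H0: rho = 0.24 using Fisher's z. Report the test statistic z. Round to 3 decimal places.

0.819

Fisher z: atanh(0.465) = 0.503672, atanh(0.24) = 0.244774
z = (z_r − z_0)·√(n−3) = (0.503672 − 0.244774)·√10 = 0.258898 · 3.162278 = 0.819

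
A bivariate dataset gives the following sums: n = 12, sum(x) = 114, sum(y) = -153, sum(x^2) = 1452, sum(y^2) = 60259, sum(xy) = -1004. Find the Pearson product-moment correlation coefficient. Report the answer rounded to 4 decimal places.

S_xy = nΣxy − ΣxΣy = 12·(-1004) − 114·(-153) = -12048 − (-17442) = 5394
S_xx = nΣx² − (Σx)² = 12·1452 − 114² = 17424 − 12996 = 4428
S_yy = nΣy² − (Σy)² = 12·60259 − (-153)² = 723108 − 23409 = 699699
r = S_xy / √(S_xx·S_yy) = 5394 / √(4428·699699) = 5394 / √3098267172 = 5394 / 55662.0802 = 0.0969

0.0969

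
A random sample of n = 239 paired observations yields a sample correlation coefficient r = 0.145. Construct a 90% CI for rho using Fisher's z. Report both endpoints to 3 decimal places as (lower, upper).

(0.039, 0.248)

Fisher z: z_r = atanh(r) = ½·ln((1+0.145)/(1−0.145)) = 0.146029
SE(z) = 1/√(n−3) = 1/√236 = 0.065094
90% ⇒ z* = 1.645; margin = 1.645·0.065094 = 0.107080
CI on z-scale: (0.038949, 0.253109)
Back-transform: tanh(0.038949) = 0.038929, tanh(0.253109) = 0.247839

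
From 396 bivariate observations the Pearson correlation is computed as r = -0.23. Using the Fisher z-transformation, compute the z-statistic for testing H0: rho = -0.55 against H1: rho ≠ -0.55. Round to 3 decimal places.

7.616

Fisher z: atanh(-0.23) = -0.234189, atanh(-0.55) = -0.618381
z = (z_r − z_0)·√(n−3) = (-0.234189 − (-0.618381))·√393 = 0.384192 · 19.824228 = 7.616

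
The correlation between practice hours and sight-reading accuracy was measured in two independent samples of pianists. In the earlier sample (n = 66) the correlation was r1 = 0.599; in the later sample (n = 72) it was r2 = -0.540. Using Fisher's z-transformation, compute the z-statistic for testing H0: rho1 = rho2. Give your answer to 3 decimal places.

Fisher z-transforms: z1 = atanh(0.599) = 0.691586, z2 = atanh(-0.540) = -0.604156; difference d = 1.295742
Var(d) = 1/63 + 1/69 = 0.0158730 + 0.0144928 = 0.0303658
z = d/√Var(d) = 1.295742 / √0.0303658 = 1.295742 / 0.174258 = 7.436

7.436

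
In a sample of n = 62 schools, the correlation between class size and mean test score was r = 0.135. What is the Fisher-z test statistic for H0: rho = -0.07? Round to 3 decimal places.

z_r = atanh(0.135) = 0.135829,  z_0 = atanh(-0.07) = -0.070115
SE = 1/√(n−3) = 1/√59 = 0.130189
z = (z_r − z_0)/SE = (0.135829 − (-0.070115)) / 0.130189 = 0.205944 / 0.130189 = 1.582

1.582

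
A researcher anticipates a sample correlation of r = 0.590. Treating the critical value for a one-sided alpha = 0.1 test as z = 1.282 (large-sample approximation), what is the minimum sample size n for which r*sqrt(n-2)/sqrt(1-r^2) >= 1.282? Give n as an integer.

6

Need r·√(n−2)/√(1−r²) ≥ 1.282
√(n−2) ≥ 1.282·√(1−0.348100) / 0.590 = 1.282·0.807403 / 0.590 = 1.7544
n−2 ≥ 3.0779  ⇒  n ≥ 5.0779
Smallest integer n = 6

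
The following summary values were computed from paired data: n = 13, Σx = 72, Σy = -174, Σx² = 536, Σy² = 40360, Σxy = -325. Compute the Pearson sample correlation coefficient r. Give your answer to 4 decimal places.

0.2796

Numerator: nΣxy − (Σx)(Σy) = 13·(-325) − (72)(-174) = 8303
Denominator: √[(nΣx²−(Σx)²)(nΣy²−(Σy)²)]
  nΣx²−(Σx)² = 13·536 − 5184 = 1784;  nΣy²−(Σy)² = 13·40360 − 30276 = 494404
  √(1784·494404) = √882016736 = 29698.7666
r = 8303 / 29698.7666 = 0.2796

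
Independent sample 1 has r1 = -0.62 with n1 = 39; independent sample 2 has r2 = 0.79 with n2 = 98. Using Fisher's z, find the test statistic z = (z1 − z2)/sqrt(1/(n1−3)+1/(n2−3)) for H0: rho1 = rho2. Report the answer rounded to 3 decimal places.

-9.179

Fisher z-transforms: z1 = atanh(-0.62) = -0.725005, z2 = atanh(0.79) = 1.071432; difference d = -1.796437
Var(d) = 1/36 + 1/95 = 0.0277778 + 0.0105263 = 0.0383041
z = d/√Var(d) = -1.796437 / √0.0383041 = -1.796437 / 0.195714 = -9.179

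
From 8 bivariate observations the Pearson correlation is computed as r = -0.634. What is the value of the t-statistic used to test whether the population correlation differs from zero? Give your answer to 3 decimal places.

-2.008

1 − r² = 1 − 0.401956 = 0.598044;  √(1−r²) = 0.773333
√(n−2) = √6 = 2.449490
t = r·√(n−2)/√(1−r²) = -0.634 · 2.449490 / 0.773333 = -2.008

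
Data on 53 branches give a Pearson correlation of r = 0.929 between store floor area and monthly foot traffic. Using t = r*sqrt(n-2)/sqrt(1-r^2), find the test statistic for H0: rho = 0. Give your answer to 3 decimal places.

17.927

1 − r² = 1 − 0.863041 = 0.136959;  √(1−r²) = 0.370080
√(n−2) = √51 = 7.141428
t = r·√(n−2)/√(1−r²) = 0.929 · 7.141428 / 0.370080 = 17.927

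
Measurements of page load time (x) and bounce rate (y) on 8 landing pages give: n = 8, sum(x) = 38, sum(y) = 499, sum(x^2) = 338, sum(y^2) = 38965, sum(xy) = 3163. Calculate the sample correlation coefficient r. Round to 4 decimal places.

0.7134

Numerator: nΣxy − (Σx)(Σy) = 8·3163 − (38)(499) = 6342
Denominator: √[(nΣx²−(Σx)²)(nΣy²−(Σy)²)]
  nΣx²−(Σx)² = 8·338 − 1444 = 1260;  nΣy²−(Σy)² = 8·38965 − 249001 = 62719
  √(1260·62719) = √79025940 = 8889.6535
r = 6342 / 8889.6535 = 0.7134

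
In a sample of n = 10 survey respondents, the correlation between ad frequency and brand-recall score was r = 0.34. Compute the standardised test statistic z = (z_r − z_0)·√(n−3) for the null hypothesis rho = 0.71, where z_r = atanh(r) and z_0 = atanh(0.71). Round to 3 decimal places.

Fisher z: atanh(0.34) = 0.354093, atanh(0.71) = 0.887184
z = (z_r − z_0)·√(n−3) = (0.354093 − 0.887184)·√7 = -0.533091 · 2.645751 = -1.410

-1.410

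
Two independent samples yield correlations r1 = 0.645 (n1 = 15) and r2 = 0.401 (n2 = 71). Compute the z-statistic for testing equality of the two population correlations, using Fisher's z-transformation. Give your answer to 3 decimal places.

Fisher z-transforms: z1 = atanh(0.645) = 0.766689, z2 = atanh(0.401) = 0.424840; difference d = 0.341849
Var(d) = 1/12 + 1/68 = 0.0833333 + 0.0147059 = 0.0980392
z = d/√Var(d) = 0.341849 / √0.0980392 = 0.341849 / 0.313112 = 1.092

1.092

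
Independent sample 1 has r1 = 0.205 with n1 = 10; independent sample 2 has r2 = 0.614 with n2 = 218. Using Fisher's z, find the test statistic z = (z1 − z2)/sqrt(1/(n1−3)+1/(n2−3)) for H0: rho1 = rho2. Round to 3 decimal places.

Fisher z-transforms: z1 = atanh(0.205) = 0.207946, z2 = atanh(0.614) = 0.715317; difference d = -0.507371
Var(d) = 1/7 + 1/215 = 0.1428571 + 0.0046512 = 0.1475083
z = d/√Var(d) = -0.507371 / √0.1475083 = -0.507371 / 0.384068 = -1.321

-1.321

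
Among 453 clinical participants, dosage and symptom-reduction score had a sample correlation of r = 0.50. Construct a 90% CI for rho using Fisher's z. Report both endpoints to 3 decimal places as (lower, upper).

Fisher z: z_r = atanh(r) = ½·ln((1+0.50)/(1−0.50)) = 0.549306
SE(z) = 1/√(n−3) = 1/√450 = 0.047140
90% ⇒ z* = 1.645; margin = 1.645·0.047140 = 0.077545
CI on z-scale: (0.471761, 0.626851)
Back-transform: tanh(0.471761) = 0.439621, tanh(0.626851) = 0.555880

(0.440, 0.556)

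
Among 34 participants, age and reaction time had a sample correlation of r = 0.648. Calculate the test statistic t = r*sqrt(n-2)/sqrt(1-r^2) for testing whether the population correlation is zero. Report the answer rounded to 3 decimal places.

4.813

t = r·√(n−2) / √(1−r²) with r = 0.648, n = 34
  = 0.648·√32 / √(1 − 0.419904)
  = 0.648·5.656854 / 0.761640
  = 3.665641 / 0.761640 = 4.813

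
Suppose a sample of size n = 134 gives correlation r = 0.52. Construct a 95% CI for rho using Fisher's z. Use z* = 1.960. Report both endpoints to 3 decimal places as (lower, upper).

z_r = atanh(0.52) = 0.576340;  SE = 1/√(n−3) = 1/√131 = 0.087370
z-limits: 0.576340 ± 1.960·0.087370 = 0.576340 ± 0.171245 = [0.405095, 0.747585]
ρ-limits: (tanh 0.405095, tanh 0.747585) = (0.384, 0.634)

(0.384, 0.634)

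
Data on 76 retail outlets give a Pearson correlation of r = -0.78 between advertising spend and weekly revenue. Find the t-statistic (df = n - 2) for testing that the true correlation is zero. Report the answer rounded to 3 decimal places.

1 − r² = 1 − 0.6084 = 0.3916;  √(1−r²) = 0.625780
√(n−2) = √74 = 8.602325
t = r·√(n−2)/√(1−r²) = -0.78 · 8.602325 / 0.625780 = -10.722

-10.722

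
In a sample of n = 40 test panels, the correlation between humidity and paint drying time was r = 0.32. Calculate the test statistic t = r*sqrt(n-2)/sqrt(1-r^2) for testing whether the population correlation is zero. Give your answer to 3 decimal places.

1 − r² = 1 − 0.1024 = 0.8976;  √(1−r²) = 0.947418
√(n−2) = √38 = 6.164414
t = r·√(n−2)/√(1−r²) = 0.32 · 6.164414 / 0.947418 = 2.082

2.082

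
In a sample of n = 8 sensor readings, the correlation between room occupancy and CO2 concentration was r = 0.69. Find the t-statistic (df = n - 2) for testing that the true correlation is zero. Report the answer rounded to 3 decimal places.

t = r·√(n−2) / √(1−r²) with r = 0.69, n = 8
  = 0.69·√6 / √(1 − 0.4761)
  = 0.69·2.449490 / 0.723809
  = 1.690148 / 0.723809 = 2.335

2.335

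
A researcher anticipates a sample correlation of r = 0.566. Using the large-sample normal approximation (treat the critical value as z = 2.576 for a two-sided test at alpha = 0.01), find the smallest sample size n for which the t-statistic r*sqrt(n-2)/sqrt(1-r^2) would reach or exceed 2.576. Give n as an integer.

17

Need r·√(n−2)/√(1−r²) ≥ 2.576
√(n−2) ≥ 2.576·√(1−0.320356) / 0.566 = 2.576·0.824405 / 0.566 = 3.7521
n−2 ≥ 14.0783  ⇒  n ≥ 16.0783
Smallest integer n = 17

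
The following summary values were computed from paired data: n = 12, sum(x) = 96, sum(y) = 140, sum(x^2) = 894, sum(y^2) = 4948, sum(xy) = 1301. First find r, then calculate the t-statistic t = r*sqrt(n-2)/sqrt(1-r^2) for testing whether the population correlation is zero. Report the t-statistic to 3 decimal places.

0.923

S_xy = nΣxy − ΣxΣy = 12·1301 − 96·140 = 15612 − 13440 = 2172
S_xx = nΣx² − (Σx)² = 12·894 − 96² = 10728 − 9216 = 1512
S_yy = nΣy² − (Σy)² = 12·4948 − 140² = 59376 − 19600 = 39776
r = S_xy / √(S_xx·S_yy) = 2172 / √(1512·39776) = 2172 / √60141312 = 2172 / 7755.0830 = 0.2801
t = r·√(n−2)/√(1−r²) = 0.2801·√10 / √(1−0.078456) = 0.885754 / 0.959971 = 0.923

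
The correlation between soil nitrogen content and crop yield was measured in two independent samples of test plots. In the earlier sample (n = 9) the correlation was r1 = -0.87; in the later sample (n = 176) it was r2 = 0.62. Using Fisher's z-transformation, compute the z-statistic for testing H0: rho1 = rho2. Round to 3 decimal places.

z1 = atanh(-0.87) = -1.333080,  z2 = atanh(0.62) = 0.725005
SE = √(1/(n1−3) + 1/(n2−3)) = √(1/6 + 1/173) = √(0.1666667 + 0.0057803) = √0.1724470 = 0.415267
z = (z1 − z2)/SE = (-1.333080 − 0.725005) / 0.415267 = -2.058085 / 0.415267 = -4.956

-4.956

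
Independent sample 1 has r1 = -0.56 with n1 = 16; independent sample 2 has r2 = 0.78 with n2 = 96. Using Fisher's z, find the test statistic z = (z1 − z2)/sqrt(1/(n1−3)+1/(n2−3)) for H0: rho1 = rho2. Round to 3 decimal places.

Fisher z-transforms: z1 = atanh(-0.56) = -0.632833, z2 = atanh(0.78) = 1.045371; difference d = -1.678204
Var(d) = 1/13 + 1/93 = 0.0769231 + 0.0107527 = 0.0876758
z = d/√Var(d) = -1.678204 / √0.0876758 = -1.678204 / 0.296101 = -5.668

-5.668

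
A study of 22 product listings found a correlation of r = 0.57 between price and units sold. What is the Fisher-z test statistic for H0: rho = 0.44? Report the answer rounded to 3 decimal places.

0.764

z_r = atanh(0.57) = 0.647523,  z_0 = atanh(0.44) = 0.472231
SE = 1/√(n−3) = 1/√19 = 0.229416
z = (z_r − z_0)/SE = (0.647523 − 0.472231) / 0.229416 = 0.175292 / 0.229416 = 0.764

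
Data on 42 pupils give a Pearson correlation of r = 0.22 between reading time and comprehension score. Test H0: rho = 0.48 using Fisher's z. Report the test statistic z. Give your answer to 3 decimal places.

-1.869

Fisher z: atanh(0.22) = 0.223656, atanh(0.48) = 0.522984
z = (z_r − z_0)·√(n−3) = (0.223656 − 0.522984)·√39 = -0.299328 · 6.244998 = -1.869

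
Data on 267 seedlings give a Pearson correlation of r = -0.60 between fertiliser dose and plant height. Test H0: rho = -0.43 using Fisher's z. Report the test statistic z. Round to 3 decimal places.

z_r = atanh(-0.60) = -0.693147,  z_0 = atanh(-0.43) = -0.459897
SE = 1/√(n−3) = 1/√264 = 0.061546
z = (z_r − z_0)/SE = (-0.693147 − (-0.459897)) / 0.061546 = -0.233250 / 0.061546 = -3.790

-3.790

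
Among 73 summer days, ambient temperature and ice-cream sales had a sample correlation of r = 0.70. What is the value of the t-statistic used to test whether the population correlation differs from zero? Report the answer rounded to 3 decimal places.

1 − r² = 1 − 0.4900 = 0.5100;  √(1−r²) = 0.714143
√(n−2) = √71 = 8.426150
t = r·√(n−2)/√(1−r²) = 0.70 · 8.426150 / 0.714143 = 8.259

8.259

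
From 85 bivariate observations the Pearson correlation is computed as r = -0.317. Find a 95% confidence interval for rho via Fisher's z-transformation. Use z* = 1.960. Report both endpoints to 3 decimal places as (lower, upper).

(-0.497, -0.111)

Fisher z: z_r = atanh(r) = ½·ln((1+(-0.317))/(1−(-0.317))) = -0.328308
SE(z) = 1/√(n−3) = 1/√82 = 0.110432
95% ⇒ z* = 1.960; margin = 1.960·0.110432 = 0.216447
CI on z-scale: (-0.544755, -0.111861)
Back-transform: tanh(-0.544755) = -0.496579, tanh(-0.111861) = -0.111397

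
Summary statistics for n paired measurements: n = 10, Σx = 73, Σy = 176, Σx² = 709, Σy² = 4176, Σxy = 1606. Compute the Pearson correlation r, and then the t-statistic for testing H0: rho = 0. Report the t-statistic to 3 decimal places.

S_xy = nΣxy − ΣxΣy = 10·1606 − 73·176 = 16060 − 12848 = 3212
S_xx = nΣx² − (Σx)² = 10·709 − 73² = 7090 − 5329 = 1761
S_yy = nΣy² − (Σy)² = 10·4176 − 176² = 41760 − 30976 = 10784
r = S_xy / √(S_xx·S_yy) = 3212 / √(1761·10784) = 3212 / √18990624 = 3212 / 4357.8233 = 0.7371
t = r·√(n−2)/√(1−r²) = 0.7371·√8 / √(1−0.543316) = 2.084834 / 0.675784 = 3.085

3.085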